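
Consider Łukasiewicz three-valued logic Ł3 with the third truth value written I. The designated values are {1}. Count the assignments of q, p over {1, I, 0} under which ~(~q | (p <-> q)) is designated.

Designated under: (q=1, p=0).

1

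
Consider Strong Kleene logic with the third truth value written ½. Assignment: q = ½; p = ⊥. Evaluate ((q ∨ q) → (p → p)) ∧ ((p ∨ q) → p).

q ∨ q = ½ ∨ ½ = ½
p → p = ⊥ → ⊥ = ⊤
(q ∨ q) → (p → p) = ½ → ⊤ = ⊤
p ∨ q = ⊥ ∨ ½ = ½
(p ∨ q) → p = ½ → ⊥ = ½
((q ∨ q) → (p → p)) ∧ ((p ∨ q) → p) = ⊤ ∧ ½ = ½

½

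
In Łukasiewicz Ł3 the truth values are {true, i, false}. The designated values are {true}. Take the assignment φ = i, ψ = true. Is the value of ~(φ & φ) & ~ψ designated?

φ & φ = i & i = i
~(φ & φ) = ~i = i
~ψ = ~true = false
~(φ & φ) & ~ψ = i & false = false
false ∉ {true}.

No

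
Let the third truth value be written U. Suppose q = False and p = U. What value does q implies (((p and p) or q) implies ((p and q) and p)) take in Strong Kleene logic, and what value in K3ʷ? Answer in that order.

True; U

In Strong Kleene logic: p and p = U and U = U
(p and p) or q = U or False = U
p and q = U and False = False
(p and q) and p = False and U = False
((p and p) or q) implies ((p and q) and p) = U implies False = U  [not U or False]
q implies (((p and p) or q) implies ((p and q) and p)) = False implies U = True
In K3ʷ: p and p = U and U = U
(p and p) or q = U or False = U
p and q = U and False = U
(p and q) and p = U and U = U
((p and p) or q) implies ((p and q) and p) = U implies U = U  [any arg is the third value ⇒ result is the third value]
q implies (((p and p) or q) implies ((p and q) and p)) = False implies U = U
They differ because Strong Kleene logic and K3ʷ treat U differently under the binary connectives.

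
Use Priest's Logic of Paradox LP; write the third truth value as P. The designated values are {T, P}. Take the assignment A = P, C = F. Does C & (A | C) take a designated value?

No

A | C = P | F = P
C & (A | C) = F & P = F
F ∉ {T, P}.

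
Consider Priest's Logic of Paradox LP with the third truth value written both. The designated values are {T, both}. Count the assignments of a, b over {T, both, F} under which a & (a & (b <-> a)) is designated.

5

Of the 9 assignments, 5 give a value in {T, both}.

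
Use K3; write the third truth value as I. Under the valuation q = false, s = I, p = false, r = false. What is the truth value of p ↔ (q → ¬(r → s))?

r → s = false → I = true  [¬false ∨ I]
¬(r → s) = ¬true = false
q → ¬(r → s) = false → false = true
p ↔ (q → ¬(r → s)) = false ↔ true = false

false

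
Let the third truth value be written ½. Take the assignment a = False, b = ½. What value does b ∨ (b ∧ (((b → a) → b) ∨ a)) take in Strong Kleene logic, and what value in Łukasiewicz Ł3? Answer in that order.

½; ½

In Strong Kleene logic: b → a = ½ → False = ½
(b → a) → b = ½ → ½ = ½
((b → a) → b) ∨ a = ½ ∨ False = ½
b ∧ (((b → a) → b) ∨ a) = ½ ∧ ½ = ½
b ∨ (b ∧ (((b → a) → b) ∨ a)) = ½ ∨ ½ = ½
In Łukasiewicz Ł3: b → a = ½ → False = ½
(b → a) → b = ½ → ½ = True
((b → a) → b) ∨ a = True ∨ False = True
b ∧ (((b → a) → b) ∨ a) = ½ ∧ True = ½
b ∨ (b ∧ (((b → a) → b) ∨ a)) = ½ ∨ ½ = ½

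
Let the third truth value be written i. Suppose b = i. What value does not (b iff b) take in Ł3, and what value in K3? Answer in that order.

In Ł3: b iff b = i iff i = ⊤  [1 − |½−½|]
not (b iff b) = not ⊤ = ⊥
In K3: b iff b = i iff i = i
not (b iff b) = not i = i
They differ because Ł3 and K3 treat i differently under implication.

⊥; i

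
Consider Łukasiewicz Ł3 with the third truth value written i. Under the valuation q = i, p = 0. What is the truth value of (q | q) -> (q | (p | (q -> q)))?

q | q = i | i = i
q -> q = i -> i = 1  [min(1, 1−½+½)]
p | (q -> q) = 0 | 1 = 1
q | (p | (q -> q)) = i | 1 = 1
(q | q) -> (q | (p | (q -> q))) = i -> 1 = 1

1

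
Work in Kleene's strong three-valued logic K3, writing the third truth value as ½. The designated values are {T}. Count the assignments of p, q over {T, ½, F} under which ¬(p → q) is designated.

Designated under: (p=T, q=F).

1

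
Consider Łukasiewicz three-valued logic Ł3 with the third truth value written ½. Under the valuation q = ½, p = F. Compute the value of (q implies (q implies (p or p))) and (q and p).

p or p = F or F = F
q implies (p or p) = ½ implies F = ½  [min(1, 1−½+0)]
q implies (q implies (p or p)) = ½ implies ½ = T
q and p = ½ and F = F
(q implies (q implies (p or p))) and (q and p) = T and F = F

F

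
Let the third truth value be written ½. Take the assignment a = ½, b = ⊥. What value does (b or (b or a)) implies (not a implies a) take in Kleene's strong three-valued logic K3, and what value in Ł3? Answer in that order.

In Kleene's strong three-valued logic K3: b or a = ⊥ or ½ = ½
b or (b or a) = ⊥ or ½ = ½
not a = not ½ = ½
not a implies a = ½ implies ½ = ½
(b or (b or a)) implies (not a implies a) = ½ implies ½ = ½
In Ł3: b or a = ⊥ or ½ = ½
b or (b or a) = ⊥ or ½ = ½
not a = not ½ = ½
not a implies a = ½ implies ½ = ⊤  [min(1, 1−½+½)]
(b or (b or a)) implies (not a implies a) = ½ implies ⊤ = ⊤
They differ because Kleene's strong three-valued logic K3 and Ł3 treat ½ differently under implication.

½; ⊤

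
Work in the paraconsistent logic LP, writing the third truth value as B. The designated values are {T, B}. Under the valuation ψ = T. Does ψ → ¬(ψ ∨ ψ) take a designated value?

No

ψ ∨ ψ = T ∨ T = T
¬(ψ ∨ ψ) = ¬T = F
ψ → ¬(ψ ∨ ψ) = T → F = F
F ∉ {T, B}.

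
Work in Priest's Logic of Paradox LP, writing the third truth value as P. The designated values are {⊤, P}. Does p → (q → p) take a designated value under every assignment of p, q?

Yes

Every assignment of p, q over {⊤, P, ⊥} gives a value in {⊤, P}.
In particular, with p=P, q=P: p → (q → p) = P.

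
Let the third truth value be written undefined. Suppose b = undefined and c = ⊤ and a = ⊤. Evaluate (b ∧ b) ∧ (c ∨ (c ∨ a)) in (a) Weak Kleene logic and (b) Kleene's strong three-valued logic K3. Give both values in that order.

undefined; undefined

In Weak Kleene logic: b ∧ b = undefined ∧ undefined = undefined
c ∨ a = ⊤ ∨ ⊤ = ⊤
c ∨ (c ∨ a) = ⊤ ∨ ⊤ = ⊤
(b ∧ b) ∧ (c ∨ (c ∨ a)) = undefined ∧ ⊤ = undefined
In Kleene's strong three-valued logic K3: b ∧ b = undefined ∧ undefined = undefined
c ∨ a = ⊤ ∨ ⊤ = ⊤
c ∨ (c ∨ a) = ⊤ ∨ ⊤ = ⊤
(b ∧ b) ∧ (c ∨ (c ∨ a)) = undefined ∧ ⊤ = undefined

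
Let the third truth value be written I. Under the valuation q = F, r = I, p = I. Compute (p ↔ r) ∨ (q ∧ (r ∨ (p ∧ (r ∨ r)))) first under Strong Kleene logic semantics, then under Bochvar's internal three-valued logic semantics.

In Strong Kleene logic: p ↔ r = I ↔ I = I
r ∨ r = I ∨ I = I
p ∧ (r ∨ r) = I ∧ I = I
r ∨ (p ∧ (r ∨ r)) = I ∨ I = I
q ∧ (r ∨ (p ∧ (r ∨ r))) = F ∧ I = F
(p ↔ r) ∨ (q ∧ (r ∨ (p ∧ (r ∨ r)))) = I ∨ F = I
In Bochvar's internal three-valued logic: p ↔ r = I ↔ I = I
r ∨ r = I ∨ I = I
p ∧ (r ∨ r) = I ∧ I = I
r ∨ (p ∧ (r ∨ r)) = I ∨ I = I
q ∧ (r ∨ (p ∧ (r ∨ r))) = F ∧ I = I
(p ↔ r) ∨ (q ∧ (r ∨ (p ∧ (r ∨ r)))) = I ∨ I = I

I; I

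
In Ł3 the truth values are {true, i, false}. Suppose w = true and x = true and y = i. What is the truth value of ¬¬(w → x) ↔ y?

w → x = true → true = true
¬(w → x) = ¬true = false
¬¬(w → x) = ¬false = true
¬¬(w → x) ↔ y = true ↔ i = i  [1 − |1−½|]

i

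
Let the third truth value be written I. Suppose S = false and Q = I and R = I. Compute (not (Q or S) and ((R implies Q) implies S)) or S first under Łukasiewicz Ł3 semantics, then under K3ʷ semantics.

In Łukasiewicz Ł3: Q or S = I or false = I
not (Q or S) = not I = I
R implies Q = I implies I = true  [min(1, 1−½+½)]
(R implies Q) implies S = true implies false = false
not (Q or S) and ((R implies Q) implies S) = I and false = false
(not (Q or S) and ((R implies Q) implies S)) or S = false or false = false
In K3ʷ: Q or S = I or false = I
not (Q or S) = not I = I
R implies Q = I implies I = I
(R implies Q) implies S = I implies false = I
not (Q or S) and ((R implies Q) implies S) = I and I = I
(not (Q or S) and ((R implies Q) implies S)) or S = I or false = I
They differ because Łukasiewicz Ł3 and K3ʷ treat I differently under the binary connectives.

false; I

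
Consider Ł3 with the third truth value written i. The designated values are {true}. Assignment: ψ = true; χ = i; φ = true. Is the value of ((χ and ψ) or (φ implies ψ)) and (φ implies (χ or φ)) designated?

χ and ψ = i and true = i
φ implies ψ = true implies true = true
(χ and ψ) or (φ implies ψ) = i or true = true
χ or φ = i or true = true
φ implies (χ or φ) = true implies true = true
((χ and ψ) or (φ implies ψ)) and (φ implies (χ or φ)) = true and true = true
true ∈ {true}.

Yes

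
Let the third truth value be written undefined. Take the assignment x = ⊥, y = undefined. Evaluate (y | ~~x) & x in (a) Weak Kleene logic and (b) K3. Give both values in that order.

undefined; ⊥

In Weak Kleene logic: ~x = ~⊥ = ⊤
~~x = ~⊤ = ⊥
y | ~~x = undefined | ⊥ = undefined
(y | ~~x) & x = undefined & ⊥ = undefined
In K3: ~x = ~⊥ = ⊤
~~x = ~⊤ = ⊥
y | ~~x = undefined | ⊥ = undefined
(y | ~~x) & x = undefined & ⊥ = ⊥
They differ because Weak Kleene logic and K3 treat undefined differently under the binary connectives.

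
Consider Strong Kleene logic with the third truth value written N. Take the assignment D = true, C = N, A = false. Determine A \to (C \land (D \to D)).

D \to D = true \to true = true
C \land (D \to D) = N \land true = N
A \to (C \land (D \to D)) = false \to N = true  [\lnot false \lor N]

true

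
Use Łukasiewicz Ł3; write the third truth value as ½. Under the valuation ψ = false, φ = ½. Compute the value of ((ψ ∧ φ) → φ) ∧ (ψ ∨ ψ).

ψ ∧ φ = false ∧ ½ = false
(ψ ∧ φ) → φ = false → ½ = true  [min(1, 1−0+½)]
ψ ∨ ψ = false ∨ false = false
((ψ ∧ φ) → φ) ∧ (ψ ∨ ψ) = true ∧ false = false

false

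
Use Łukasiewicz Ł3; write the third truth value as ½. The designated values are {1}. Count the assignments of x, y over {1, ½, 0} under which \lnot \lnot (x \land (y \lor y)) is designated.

1

Designated under: (x=1, y=1).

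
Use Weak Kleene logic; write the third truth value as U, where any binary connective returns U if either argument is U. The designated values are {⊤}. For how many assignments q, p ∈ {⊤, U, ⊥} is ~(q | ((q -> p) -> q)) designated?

2

Designated under: (q=⊥, p=⊤); (q=⊥, p=⊥).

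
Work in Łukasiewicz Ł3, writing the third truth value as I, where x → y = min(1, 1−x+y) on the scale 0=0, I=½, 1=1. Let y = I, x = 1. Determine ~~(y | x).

y | x = I | 1 = 1
~(y | x) = ~1 = 0
~~(y | x) = ~0 = 1

1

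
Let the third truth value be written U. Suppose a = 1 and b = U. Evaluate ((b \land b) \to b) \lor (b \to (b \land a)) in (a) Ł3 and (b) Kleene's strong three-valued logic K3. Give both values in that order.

In Ł3: b \land b = U \land U = U
(b \land b) \to b = U \to U = 1
b \land a = U \land 1 = U
b \to (b \land a) = U \to U = 1
((b \land b) \to b) \lor (b \to (b \land a)) = 1 \lor 1 = 1
In Kleene's strong three-valued logic K3: b \land b = U \land U = U
(b \land b) \to b = U \to U = U  [\lnot U \lor U]
b \land a = U \land 1 = U
b \to (b \land a) = U \to U = U
((b \land b) \to b) \lor (b \to (b \land a)) = U \lor U = U
They differ because Ł3 and Kleene's strong three-valued logic K3 treat U differently under implication.

1; U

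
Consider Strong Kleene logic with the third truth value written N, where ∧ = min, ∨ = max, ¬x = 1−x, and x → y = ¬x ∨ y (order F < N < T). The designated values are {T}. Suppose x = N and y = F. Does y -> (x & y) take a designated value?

x & y = N & F = F
y -> (x & y) = F -> F = T
T ∈ {T}.

Yes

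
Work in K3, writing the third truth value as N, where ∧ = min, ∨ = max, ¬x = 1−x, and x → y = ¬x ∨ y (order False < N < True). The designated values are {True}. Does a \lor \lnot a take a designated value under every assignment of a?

No

Countermodel: a=N gives N, which is not designated.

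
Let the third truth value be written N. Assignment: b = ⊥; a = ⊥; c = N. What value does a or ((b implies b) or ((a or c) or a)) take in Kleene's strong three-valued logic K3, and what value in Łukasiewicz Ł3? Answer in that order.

⊤; ⊤

In Kleene's strong three-valued logic K3: b implies b = ⊥ implies ⊥ = ⊤
a or c = ⊥ or N = N
(a or c) or a = N or ⊥ = N
(b implies b) or ((a or c) or a) = ⊤ or N = ⊤
a or ((b implies b) or ((a or c) or a)) = ⊥ or ⊤ = ⊤
In Łukasiewicz Ł3: b implies b = ⊥ implies ⊥ = ⊤
a or c = ⊥ or N = N
(a or c) or a = N or ⊥ = N
(b implies b) or ((a or c) or a) = ⊤ or N = ⊤
a or ((b implies b) or ((a or c) or a)) = ⊥ or ⊤ = ⊤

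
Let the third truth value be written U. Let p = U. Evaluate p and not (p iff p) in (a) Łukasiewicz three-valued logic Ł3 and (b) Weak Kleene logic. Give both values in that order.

In Łukasiewicz three-valued logic Ł3: p iff p = U iff U = T  [1 − |½−½|]
not (p iff p) = not T = F
p and not (p iff p) = U and F = F
In Weak Kleene logic: p iff p = U iff U = U
not (p iff p) = not U = U
p and not (p iff p) = U and U = U
They differ because Łukasiewicz three-valued logic Ł3 and Weak Kleene logic treat U differently under the binary connectives.

F; U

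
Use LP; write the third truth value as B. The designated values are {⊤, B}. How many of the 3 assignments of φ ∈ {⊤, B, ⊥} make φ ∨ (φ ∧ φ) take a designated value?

2

φ=⊤: ⊤ ✓
φ=B: B ✓
φ=⊥: ⊥ ·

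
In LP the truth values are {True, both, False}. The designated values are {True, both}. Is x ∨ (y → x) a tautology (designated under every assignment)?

No

Countermodel: x=False, y=True gives False, which is not designated.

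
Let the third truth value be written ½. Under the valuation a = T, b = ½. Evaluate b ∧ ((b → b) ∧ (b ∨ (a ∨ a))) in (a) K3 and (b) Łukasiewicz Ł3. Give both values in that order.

In K3: b → b = ½ → ½ = ½  [¬½ ∨ ½]
a ∨ a = T ∨ T = T
b ∨ (a ∨ a) = ½ ∨ T = T
(b → b) ∧ (b ∨ (a ∨ a)) = ½ ∧ T = ½
b ∧ ((b → b) ∧ (b ∨ (a ∨ a))) = ½ ∧ ½ = ½
In Łukasiewicz Ł3: b → b = ½ → ½ = T  [min(1, 1−½+½)]
a ∨ a = T ∨ T = T
b ∨ (a ∨ a) = ½ ∨ T = T
(b → b) ∧ (b ∨ (a ∨ a)) = T ∧ T = T
b ∧ ((b → b) ∧ (b ∨ (a ∨ a))) = ½ ∧ T = ½

½; ½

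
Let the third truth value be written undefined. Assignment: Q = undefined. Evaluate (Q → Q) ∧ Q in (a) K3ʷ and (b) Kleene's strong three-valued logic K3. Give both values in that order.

undefined; undefined

In K3ʷ: Q → Q = undefined → undefined = undefined  [any arg is the third value ⇒ result is the third value]
(Q → Q) ∧ Q = undefined ∧ undefined = undefined
In Kleene's strong three-valued logic K3: Q → Q = undefined → undefined = undefined  [¬undefined ∨ undefined]
(Q → Q) ∧ Q = undefined ∧ undefined = undefined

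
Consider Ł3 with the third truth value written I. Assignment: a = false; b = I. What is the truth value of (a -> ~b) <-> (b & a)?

false

~b = ~I = I
a -> ~b = false -> I = true  [min(1, 1−0+½)]
b & a = I & false = false
(a -> ~b) <-> (b & a) = true <-> false = false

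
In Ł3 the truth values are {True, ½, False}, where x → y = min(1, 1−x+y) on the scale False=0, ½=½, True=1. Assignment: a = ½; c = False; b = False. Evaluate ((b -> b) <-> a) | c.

½

b -> b = False -> False = True
(b -> b) <-> a = True <-> ½ = ½  [1 − |1−½|]
((b -> b) <-> a) | c = ½ | False = ½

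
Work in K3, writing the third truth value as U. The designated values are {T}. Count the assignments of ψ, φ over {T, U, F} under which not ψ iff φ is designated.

Designated under: (ψ=T, φ=F); (ψ=F, φ=T).

2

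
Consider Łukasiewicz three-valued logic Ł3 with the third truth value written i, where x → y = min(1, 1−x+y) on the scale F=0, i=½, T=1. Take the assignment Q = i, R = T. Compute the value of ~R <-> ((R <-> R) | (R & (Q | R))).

F

~R = ~T = F
R <-> R = T <-> T = T
Q | R = i | T = T
R & (Q | R) = T & T = T
(R <-> R) | (R & (Q | R)) = T | T = T
~R <-> ((R <-> R) | (R & (Q | R))) = F <-> T = F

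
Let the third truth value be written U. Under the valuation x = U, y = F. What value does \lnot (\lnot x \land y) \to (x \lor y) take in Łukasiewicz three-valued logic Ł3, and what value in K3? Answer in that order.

U; U

In Łukasiewicz three-valued logic Ł3: \lnot x = \lnot U = U
\lnot x \land y = U \land F = F
\lnot (\lnot x \land y) = \lnot F = T
x \lor y = U \lor F = U
\lnot (\lnot x \land y) \to (x \lor y) = T \to U = U  [min(1, 1−1+½)]
In K3: \lnot x = \lnot U = U
\lnot x \land y = U \land F = F
\lnot (\lnot x \land y) = \lnot F = T
x \lor y = U \lor F = U
\lnot (\lnot x \land y) \to (x \lor y) = T \to U = U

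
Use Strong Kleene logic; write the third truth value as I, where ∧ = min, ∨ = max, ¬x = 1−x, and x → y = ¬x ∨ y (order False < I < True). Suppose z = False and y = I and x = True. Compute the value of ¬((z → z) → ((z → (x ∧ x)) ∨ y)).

z → z = False → False = True
x ∧ x = True ∧ True = True
z → (x ∧ x) = False → True = True
(z → (x ∧ x)) ∨ y = True ∨ I = True
(z → z) → ((z → (x ∧ x)) ∨ y) = True → True = True
¬((z → z) → ((z → (x ∧ x)) ∨ y)) = ¬True = False

False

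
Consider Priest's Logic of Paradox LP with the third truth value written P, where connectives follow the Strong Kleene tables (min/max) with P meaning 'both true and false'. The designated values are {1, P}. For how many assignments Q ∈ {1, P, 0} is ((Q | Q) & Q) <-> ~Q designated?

1

Q=1: 0 ·
Q=P: P ✓
Q=0: 0 ·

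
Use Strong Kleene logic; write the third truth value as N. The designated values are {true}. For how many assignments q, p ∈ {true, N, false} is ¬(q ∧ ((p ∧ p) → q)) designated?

3

Designated under: (q=false, p=true); (q=false, p=N); (q=false, p=false).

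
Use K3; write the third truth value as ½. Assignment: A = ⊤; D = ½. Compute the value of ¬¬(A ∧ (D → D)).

D → D = ½ → ½ = ½  [¬½ ∨ ½]
A ∧ (D → D) = ⊤ ∧ ½ = ½
¬(A ∧ (D → D)) = ¬½ = ½
¬¬(A ∧ (D → D)) = ¬½ = ½

½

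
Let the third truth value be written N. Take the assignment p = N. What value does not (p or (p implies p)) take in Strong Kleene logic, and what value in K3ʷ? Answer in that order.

N; N

In Strong Kleene logic: p implies p = N implies N = N
p or (p implies p) = N or N = N
not (p or (p implies p)) = not N = N
In K3ʷ: p implies p = N implies N = N  [any arg is the third value ⇒ result is the third value]
p or (p implies p) = N or N = N
not (p or (p implies p)) = not N = N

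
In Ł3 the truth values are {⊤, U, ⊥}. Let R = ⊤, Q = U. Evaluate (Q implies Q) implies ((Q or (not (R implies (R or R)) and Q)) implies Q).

Q implies Q = U implies U = ⊤
R or R = ⊤ or ⊤ = ⊤
R implies (R or R) = ⊤ implies ⊤ = ⊤
not (R implies (R or R)) = not ⊤ = ⊥
not (R implies (R or R)) and Q = ⊥ and U = ⊥
Q or (not (R implies (R or R)) and Q) = U or ⊥ = U
(Q or (not (R implies (R or R)) and Q)) implies Q = U implies U = ⊤
(Q implies Q) implies ((Q or (not (R implies (R or R)) and Q)) implies Q) = ⊤ implies ⊤ = ⊤

⊤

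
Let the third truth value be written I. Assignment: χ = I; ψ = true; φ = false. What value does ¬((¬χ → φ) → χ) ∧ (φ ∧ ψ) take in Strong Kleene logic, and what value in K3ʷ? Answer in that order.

In Strong Kleene logic: ¬χ = ¬I = I
¬χ → φ = I → false = I  [¬I ∨ false]
(¬χ → φ) → χ = I → I = I
¬((¬χ → φ) → χ) = ¬I = I
φ ∧ ψ = false ∧ true = false
¬((¬χ → φ) → χ) ∧ (φ ∧ ψ) = I ∧ false = false
In K3ʷ: ¬χ = ¬I = I
¬χ → φ = I → false = I  [any arg is the third value ⇒ result is the third value]
(¬χ → φ) → χ = I → I = I
¬((¬χ → φ) → χ) = ¬I = I
φ ∧ ψ = false ∧ true = false
¬((¬χ → φ) → χ) ∧ (φ ∧ ψ) = I ∧ false = I
They differ because Strong Kleene logic and K3ʷ treat I differently under the binary connectives.

false; I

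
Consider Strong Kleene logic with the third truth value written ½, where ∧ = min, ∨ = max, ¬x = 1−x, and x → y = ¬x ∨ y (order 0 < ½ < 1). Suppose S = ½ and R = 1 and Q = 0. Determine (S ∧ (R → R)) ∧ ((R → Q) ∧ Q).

R → R = 1 → 1 = 1
S ∧ (R → R) = ½ ∧ 1 = ½
R → Q = 1 → 0 = 0
(R → Q) ∧ Q = 0 ∧ 0 = 0
(S ∧ (R → R)) ∧ ((R → Q) ∧ Q) = ½ ∧ 0 = 0

0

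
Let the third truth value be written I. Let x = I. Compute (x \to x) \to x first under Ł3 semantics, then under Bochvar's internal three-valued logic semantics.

I; I

In Ł3: x \to x = I \to I = 1  [min(1, 1−½+½)]
(x \to x) \to x = 1 \to I = I
In Bochvar's internal three-valued logic: x \to x = I \to I = I  [any arg is the third value ⇒ result is the third value]
(x \to x) \to x = I \to I = I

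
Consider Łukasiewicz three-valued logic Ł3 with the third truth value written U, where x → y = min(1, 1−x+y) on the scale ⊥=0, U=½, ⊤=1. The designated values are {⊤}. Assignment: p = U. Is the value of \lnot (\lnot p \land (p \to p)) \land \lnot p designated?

\lnot p = \lnot U = U
p \to p = U \to U = ⊤
\lnot p \land (p \to p) = U \land ⊤ = U
\lnot (\lnot p \land (p \to p)) = \lnot U = U
\lnot p = \lnot U = U
\lnot (\lnot p \land (p \to p)) \land \lnot p = U \land U = U
U ∉ {⊤}.

No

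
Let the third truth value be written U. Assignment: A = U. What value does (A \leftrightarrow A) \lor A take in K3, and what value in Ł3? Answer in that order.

In K3: A \leftrightarrow A = U \leftrightarrow U = U
(A \leftrightarrow A) \lor A = U \lor U = U
In Ł3: A \leftrightarrow A = U \leftrightarrow U = ⊤  [1 − |½−½|]
(A \leftrightarrow A) \lor A = ⊤ \lor U = ⊤
They differ because K3 and Ł3 treat U differently under implication.

U; ⊤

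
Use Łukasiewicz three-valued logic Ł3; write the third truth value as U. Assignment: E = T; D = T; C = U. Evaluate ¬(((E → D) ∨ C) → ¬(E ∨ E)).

T

E → D = T → T = T
(E → D) ∨ C = T ∨ U = T
E ∨ E = T ∨ T = T
¬(E ∨ E) = ¬T = F
((E → D) ∨ C) → ¬(E ∨ E) = T → F = F
¬(((E → D) ∨ C) → ¬(E ∨ E)) = ¬F = T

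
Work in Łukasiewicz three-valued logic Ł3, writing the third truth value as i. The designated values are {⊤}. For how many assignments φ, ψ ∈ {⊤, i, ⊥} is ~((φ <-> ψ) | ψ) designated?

1

Designated under: (φ=⊤, ψ=⊥).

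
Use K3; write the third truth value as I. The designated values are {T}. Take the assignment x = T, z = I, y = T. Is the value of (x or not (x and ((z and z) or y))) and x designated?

Yes

z and z = I and I = I
(z and z) or y = I or T = T
x and ((z and z) or y) = T and T = T
not (x and ((z and z) or y)) = not T = F
x or not (x and ((z and z) or y)) = T or F = T
(x or not (x and ((z and z) or y))) and x = T and T = T
T ∈ {T}.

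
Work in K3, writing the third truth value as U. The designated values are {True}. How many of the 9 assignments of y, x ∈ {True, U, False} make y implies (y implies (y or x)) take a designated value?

7

Of the 9 assignments, 7 give a value in {True}.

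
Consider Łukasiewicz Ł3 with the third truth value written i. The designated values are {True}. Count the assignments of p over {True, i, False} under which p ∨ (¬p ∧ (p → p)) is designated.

p=True: True ✓
p=i: i ·
p=False: True ✓

2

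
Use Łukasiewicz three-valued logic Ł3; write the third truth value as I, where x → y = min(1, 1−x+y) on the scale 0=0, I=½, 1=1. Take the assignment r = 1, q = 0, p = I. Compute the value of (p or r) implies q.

0

p or r = I or 1 = 1
(p or r) implies q = 1 implies 0 = 0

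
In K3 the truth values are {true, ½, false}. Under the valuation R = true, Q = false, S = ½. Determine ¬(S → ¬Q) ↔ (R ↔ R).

false

¬Q = ¬false = true
S → ¬Q = ½ → true = true
¬(S → ¬Q) = ¬true = false
R ↔ R = true ↔ true = true
¬(S → ¬Q) ↔ (R ↔ R) = false ↔ true = false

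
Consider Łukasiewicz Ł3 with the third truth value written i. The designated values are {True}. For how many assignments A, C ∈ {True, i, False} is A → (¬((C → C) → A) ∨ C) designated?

Of the 9 assignments, 7 give a value in {True}.

7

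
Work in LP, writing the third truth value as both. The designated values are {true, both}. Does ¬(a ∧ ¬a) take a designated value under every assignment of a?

Every assignment of a over {true, both, false} gives a value in {true, both}.
In particular, with a=both: ¬(a ∧ ¬a) = both.

Yes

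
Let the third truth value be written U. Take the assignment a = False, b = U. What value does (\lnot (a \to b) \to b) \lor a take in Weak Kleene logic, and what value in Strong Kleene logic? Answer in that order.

U; True

In Weak Kleene logic: a \to b = False \to U = U  [any arg is the third value ⇒ result is the third value]
\lnot (a \to b) = \lnot U = U
\lnot (a \to b) \to b = U \to U = U
(\lnot (a \to b) \to b) \lor a = U \lor False = U
In Strong Kleene logic: a \to b = False \to U = True  [\lnot False \lor U]
\lnot (a \to b) = \lnot True = False
\lnot (a \to b) \to b = False \to U = True
(\lnot (a \to b) \to b) \lor a = True \lor False = True
They differ because Weak Kleene logic and Strong Kleene logic treat U differently under the binary connectives.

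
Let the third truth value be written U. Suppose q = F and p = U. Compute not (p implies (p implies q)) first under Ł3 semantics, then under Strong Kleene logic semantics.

F; U

In Ł3: p implies q = U implies F = U  [min(1, 1−½+0)]
p implies (p implies q) = U implies U = T
not (p implies (p implies q)) = not T = F
In Strong Kleene logic: p implies q = U implies F = U  [not U or F]
p implies (p implies q) = U implies U = U
not (p implies (p implies q)) = not U = U
They differ because Ł3 and Strong Kleene logic treat U differently under implication.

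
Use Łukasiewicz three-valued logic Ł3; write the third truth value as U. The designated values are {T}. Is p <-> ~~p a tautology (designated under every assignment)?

Every assignment of p over {T, U, F} gives a value in {T}.
In particular, with p=U: p <-> ~~p = T.

Yes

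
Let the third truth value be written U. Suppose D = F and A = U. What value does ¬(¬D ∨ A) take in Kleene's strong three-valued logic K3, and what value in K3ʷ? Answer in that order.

F; U

In Kleene's strong three-valued logic K3: ¬D = ¬F = T
¬D ∨ A = T ∨ U = T
¬(¬D ∨ A) = ¬T = F
In K3ʷ: ¬D = ¬F = T
¬D ∨ A = T ∨ U = U
¬(¬D ∨ A) = ¬U = U
They differ because Kleene's strong three-valued logic K3 and K3ʷ treat U differently under the binary connectives.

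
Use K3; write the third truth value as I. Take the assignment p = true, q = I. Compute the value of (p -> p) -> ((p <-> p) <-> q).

p -> p = true -> true = true
p <-> p = true <-> true = true
(p <-> p) <-> q = true <-> I = I
(p -> p) -> ((p <-> p) <-> q) = true -> I = I  [~true | I]

I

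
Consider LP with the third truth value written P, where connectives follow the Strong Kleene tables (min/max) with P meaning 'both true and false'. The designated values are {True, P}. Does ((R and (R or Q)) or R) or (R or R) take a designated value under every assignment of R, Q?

No

Countermodel: R=False, Q=True gives False, which is not designated.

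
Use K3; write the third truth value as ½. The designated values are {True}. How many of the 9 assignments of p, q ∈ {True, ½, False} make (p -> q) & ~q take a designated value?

1

Designated under: (p=False, q=False).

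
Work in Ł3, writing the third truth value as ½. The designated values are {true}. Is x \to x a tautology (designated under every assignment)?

Yes

Every assignment of x over {true, ½, false} gives a value in {true}.
In particular, with x=½: x \to x = true.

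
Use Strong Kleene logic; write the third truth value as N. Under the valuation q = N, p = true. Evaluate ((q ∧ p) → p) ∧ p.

true

q ∧ p = N ∧ true = N
(q ∧ p) → p = N → true = true  [¬N ∨ true]
((q ∧ p) → p) ∧ p = true ∧ true = true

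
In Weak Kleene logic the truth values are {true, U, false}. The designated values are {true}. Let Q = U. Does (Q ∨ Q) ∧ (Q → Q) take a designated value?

No

Q ∨ Q = U ∨ U = U
Q → Q = U → U = U  [any arg is the third value ⇒ result is the third value]
(Q ∨ Q) ∧ (Q → Q) = U ∧ U = U
U ∉ {true}.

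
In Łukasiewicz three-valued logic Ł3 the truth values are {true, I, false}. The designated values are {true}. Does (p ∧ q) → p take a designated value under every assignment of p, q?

Every assignment of p, q over {true, I, false} gives a value in {true}.
In particular, with p=I, q=I: (p ∧ q) → p = true.

Yes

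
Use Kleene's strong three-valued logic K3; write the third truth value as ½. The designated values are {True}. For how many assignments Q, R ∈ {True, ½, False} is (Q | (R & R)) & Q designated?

Designated under: (Q=True, R=True); (Q=True, R=½); (Q=True, R=False).

3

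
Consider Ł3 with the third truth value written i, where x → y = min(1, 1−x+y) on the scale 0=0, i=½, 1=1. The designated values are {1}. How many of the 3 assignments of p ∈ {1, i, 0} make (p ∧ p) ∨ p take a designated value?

1

p=1: 1 ✓
p=i: i ·
p=0: 0 ·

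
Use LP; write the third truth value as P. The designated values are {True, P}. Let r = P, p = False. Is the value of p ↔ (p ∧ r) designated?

p ∧ r = False ∧ P = False
p ↔ (p ∧ r) = False ↔ False = True
True ∈ {True, P}.

Yes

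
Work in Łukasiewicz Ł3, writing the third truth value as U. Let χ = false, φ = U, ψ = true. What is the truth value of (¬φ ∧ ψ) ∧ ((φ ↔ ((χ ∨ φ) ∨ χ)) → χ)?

false

¬φ = ¬U = U
¬φ ∧ ψ = U ∧ true = U
χ ∨ φ = false ∨ U = U
(χ ∨ φ) ∨ χ = U ∨ false = U
φ ↔ ((χ ∨ φ) ∨ χ) = U ↔ U = true
(φ ↔ ((χ ∨ φ) ∨ χ)) → χ = true → false = false
(¬φ ∧ ψ) ∧ ((φ ↔ ((χ ∨ φ) ∨ χ)) → χ) = U ∧ false = false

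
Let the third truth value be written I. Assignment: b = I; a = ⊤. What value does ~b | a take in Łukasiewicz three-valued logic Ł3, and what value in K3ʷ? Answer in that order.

⊤; I

In Łukasiewicz three-valued logic Ł3: ~b = ~I = I
~b | a = I | ⊤ = ⊤
In K3ʷ: ~b = ~I = I
~b | a = I | ⊤ = I
They differ because Łukasiewicz three-valued logic Ł3 and K3ʷ treat I differently under the binary connectives.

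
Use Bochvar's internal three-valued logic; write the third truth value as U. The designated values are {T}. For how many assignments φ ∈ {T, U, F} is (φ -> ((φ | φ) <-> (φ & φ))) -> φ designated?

φ=T: T ✓
φ=U: U ·
φ=F: F ·

1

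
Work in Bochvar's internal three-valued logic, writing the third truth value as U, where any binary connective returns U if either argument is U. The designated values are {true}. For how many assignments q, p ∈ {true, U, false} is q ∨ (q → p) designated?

Designated under: (q=true, p=true); (q=true, p=false); (q=false, p=true); (q=false, p=false).

4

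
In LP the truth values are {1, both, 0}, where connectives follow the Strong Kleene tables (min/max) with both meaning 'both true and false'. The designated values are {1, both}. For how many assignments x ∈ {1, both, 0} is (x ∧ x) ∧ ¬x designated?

1

x=1: 0 ·
x=both: both ✓
x=0: 0 ·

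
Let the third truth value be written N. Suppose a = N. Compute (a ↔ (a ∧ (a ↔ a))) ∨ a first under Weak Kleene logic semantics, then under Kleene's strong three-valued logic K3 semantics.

N; N

In Weak Kleene logic: a ↔ a = N ↔ N = N
a ∧ (a ↔ a) = N ∧ N = N
a ↔ (a ∧ (a ↔ a)) = N ↔ N = N
(a ↔ (a ∧ (a ↔ a))) ∨ a = N ∨ N = N
In Kleene's strong three-valued logic K3: a ↔ a = N ↔ N = N
a ∧ (a ↔ a) = N ∧ N = N
a ↔ (a ∧ (a ↔ a)) = N ↔ N = N
(a ↔ (a ∧ (a ↔ a))) ∨ a = N ∨ N = N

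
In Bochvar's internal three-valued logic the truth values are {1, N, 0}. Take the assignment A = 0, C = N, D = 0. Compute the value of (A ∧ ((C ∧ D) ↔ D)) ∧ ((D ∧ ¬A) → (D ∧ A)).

C ∧ D = N ∧ 0 = N
(C ∧ D) ↔ D = N ↔ 0 = N
A ∧ ((C ∧ D) ↔ D) = 0 ∧ N = N
¬A = ¬0 = 1
D ∧ ¬A = 0 ∧ 1 = 0
D ∧ A = 0 ∧ 0 = 0
(D ∧ ¬A) → (D ∧ A) = 0 → 0 = 1
(A ∧ ((C ∧ D) ↔ D)) ∧ ((D ∧ ¬A) → (D ∧ A)) = N ∧ 1 = N

N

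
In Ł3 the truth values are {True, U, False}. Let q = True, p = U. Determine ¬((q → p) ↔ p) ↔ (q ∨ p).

False

q → p = True → U = U  [min(1, 1−1+½)]
(q → p) ↔ p = U ↔ U = True
¬((q → p) ↔ p) = ¬True = False
q ∨ p = True ∨ U = True
¬((q → p) ↔ p) ↔ (q ∨ p) = False ↔ True = False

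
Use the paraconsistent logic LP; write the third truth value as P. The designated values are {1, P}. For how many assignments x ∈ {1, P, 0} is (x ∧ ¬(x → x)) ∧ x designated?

1

x=1: 0 ·
x=P: P ✓
x=0: 0 ·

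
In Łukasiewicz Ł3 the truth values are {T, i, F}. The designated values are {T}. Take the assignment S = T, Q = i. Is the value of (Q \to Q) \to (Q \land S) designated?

No

Q \to Q = i \to i = T  [min(1, 1−½+½)]
Q \land S = i \land T = i
(Q \to Q) \to (Q \land S) = T \to i = i
i ∉ {T}.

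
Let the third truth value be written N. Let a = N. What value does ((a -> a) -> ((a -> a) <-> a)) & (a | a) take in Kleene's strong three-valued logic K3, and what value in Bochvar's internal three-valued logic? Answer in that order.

In Kleene's strong three-valued logic K3: a -> a = N -> N = N
a -> a = N -> N = N
(a -> a) <-> a = N <-> N = N
(a -> a) -> ((a -> a) <-> a) = N -> N = N
a | a = N | N = N
((a -> a) -> ((a -> a) <-> a)) & (a | a) = N & N = N
In Bochvar's internal three-valued logic: a -> a = N -> N = N  [any arg is the third value ⇒ result is the third value]
a -> a = N -> N = N
(a -> a) <-> a = N <-> N = N
(a -> a) -> ((a -> a) <-> a) = N -> N = N
a | a = N | N = N
((a -> a) -> ((a -> a) <-> a)) & (a | a) = N & N = N

N; N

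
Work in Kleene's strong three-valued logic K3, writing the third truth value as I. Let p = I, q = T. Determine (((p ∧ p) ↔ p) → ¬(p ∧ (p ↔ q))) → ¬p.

I

p ∧ p = I ∧ I = I
(p ∧ p) ↔ p = I ↔ I = I
p ↔ q = I ↔ T = I
p ∧ (p ↔ q) = I ∧ I = I
¬(p ∧ (p ↔ q)) = ¬I = I
((p ∧ p) ↔ p) → ¬(p ∧ (p ↔ q)) = I → I = I  [¬I ∨ I]
¬p = ¬I = I
(((p ∧ p) ↔ p) → ¬(p ∧ (p ↔ q))) → ¬p = I → I = I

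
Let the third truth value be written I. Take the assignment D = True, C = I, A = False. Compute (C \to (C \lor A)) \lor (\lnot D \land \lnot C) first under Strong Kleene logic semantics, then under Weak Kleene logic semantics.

In Strong Kleene logic: C \lor A = I \lor False = I
C \to (C \lor A) = I \to I = I  [\lnot I \lor I]
\lnot D = \lnot True = False
\lnot C = \lnot I = I
\lnot D \land \lnot C = False \land I = False
(C \to (C \lor A)) \lor (\lnot D \land \lnot C) = I \lor False = I
In Weak Kleene logic: C \lor A = I \lor False = I
C \to (C \lor A) = I \to I = I  [any arg is the third value ⇒ result is the third value]
\lnot D = \lnot True = False
\lnot C = \lnot I = I
\lnot D \land \lnot C = False \land I = I
(C \to (C \lor A)) \lor (\lnot D \land \lnot C) = I \lor I = I

I; I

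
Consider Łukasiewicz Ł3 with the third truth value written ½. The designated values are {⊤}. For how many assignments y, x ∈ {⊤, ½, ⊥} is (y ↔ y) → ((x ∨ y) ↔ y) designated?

6

Of the 9 assignments, 6 give a value in {⊤}.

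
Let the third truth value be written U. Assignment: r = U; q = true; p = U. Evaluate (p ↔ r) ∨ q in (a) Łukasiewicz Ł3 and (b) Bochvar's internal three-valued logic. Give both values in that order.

true; U

In Łukasiewicz Ł3: p ↔ r = U ↔ U = true  [1 − |½−½|]
(p ↔ r) ∨ q = true ∨ true = true
In Bochvar's internal three-valued logic: p ↔ r = U ↔ U = U
(p ↔ r) ∨ q = U ∨ true = U
They differ because Łukasiewicz Ł3 and Bochvar's internal three-valued logic treat U differently under the binary connectives.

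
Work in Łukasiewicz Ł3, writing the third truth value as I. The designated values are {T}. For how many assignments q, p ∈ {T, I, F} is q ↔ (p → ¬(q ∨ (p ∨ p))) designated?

Designated under: (q=T, p=F); (q=F, p=T).

2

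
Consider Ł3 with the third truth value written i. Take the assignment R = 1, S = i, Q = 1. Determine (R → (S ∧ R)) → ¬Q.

S ∧ R = i ∧ 1 = i
R → (S ∧ R) = 1 → i = i  [min(1, 1−1+½)]
¬Q = ¬1 = 0
(R → (S ∧ R)) → ¬Q = i → 0 = i

i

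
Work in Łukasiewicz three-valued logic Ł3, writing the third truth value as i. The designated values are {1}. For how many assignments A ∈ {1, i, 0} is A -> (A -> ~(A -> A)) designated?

2

A=1: 0 ·
A=i: 1 ✓
A=0: 1 ✓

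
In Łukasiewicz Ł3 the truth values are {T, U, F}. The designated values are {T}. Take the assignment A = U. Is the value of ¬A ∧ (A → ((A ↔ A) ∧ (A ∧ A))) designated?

No

¬A = ¬U = U
A ↔ A = U ↔ U = T  [1 − |½−½|]
A ∧ A = U ∧ U = U
(A ↔ A) ∧ (A ∧ A) = T ∧ U = U
A → ((A ↔ A) ∧ (A ∧ A)) = U → U = T
¬A ∧ (A → ((A ↔ A) ∧ (A ∧ A))) = U ∧ T = U
U ∉ {T}.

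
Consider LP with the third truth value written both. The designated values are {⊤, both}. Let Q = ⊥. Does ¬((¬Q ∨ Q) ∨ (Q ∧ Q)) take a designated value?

No

¬Q = ¬⊥ = ⊤
¬Q ∨ Q = ⊤ ∨ ⊥ = ⊤
Q ∧ Q = ⊥ ∧ ⊥ = ⊥
(¬Q ∨ Q) ∨ (Q ∧ Q) = ⊤ ∨ ⊥ = ⊤
¬((¬Q ∨ Q) ∨ (Q ∧ Q)) = ¬⊤ = ⊥
⊥ ∉ {⊤, both}.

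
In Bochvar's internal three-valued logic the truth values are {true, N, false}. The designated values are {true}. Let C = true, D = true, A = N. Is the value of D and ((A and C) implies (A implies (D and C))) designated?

No

A and C = N and true = N
D and C = true and true = true
A implies (D and C) = N implies true = N  [any arg is the third value ⇒ result is the third value]
(A and C) implies (A implies (D and C)) = N implies N = N
D and ((A and C) implies (A implies (D and C))) = true and N = N
N ∉ {true}.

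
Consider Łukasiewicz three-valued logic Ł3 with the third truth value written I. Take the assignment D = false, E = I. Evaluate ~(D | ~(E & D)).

E & D = I & false = false
~(E & D) = ~false = true
D | ~(E & D) = false | true = true
~(D | ~(E & D)) = ~true = false

false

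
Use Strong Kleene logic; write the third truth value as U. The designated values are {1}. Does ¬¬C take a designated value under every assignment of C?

Countermodel: C=U gives U, which is not designated.

No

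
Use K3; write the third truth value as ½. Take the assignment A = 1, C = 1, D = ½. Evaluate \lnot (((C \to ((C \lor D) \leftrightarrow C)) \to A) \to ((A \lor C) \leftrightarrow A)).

0

C \lor D = 1 \lor ½ = 1
(C \lor D) \leftrightarrow C = 1 \leftrightarrow 1 = 1
C \to ((C \lor D) \leftrightarrow C) = 1 \to 1 = 1
(C \to ((C \lor D) \leftrightarrow C)) \to A = 1 \to 1 = 1
A \lor C = 1 \lor 1 = 1
(A \lor C) \leftrightarrow A = 1 \leftrightarrow 1 = 1
((C \to ((C \lor D) \leftrightarrow C)) \to A) \to ((A \lor C) \leftrightarrow A) = 1 \to 1 = 1
\lnot (((C \to ((C \lor D) \leftrightarrow C)) \to A) \to ((A \lor C) \leftrightarrow A)) = \lnot 1 = 0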